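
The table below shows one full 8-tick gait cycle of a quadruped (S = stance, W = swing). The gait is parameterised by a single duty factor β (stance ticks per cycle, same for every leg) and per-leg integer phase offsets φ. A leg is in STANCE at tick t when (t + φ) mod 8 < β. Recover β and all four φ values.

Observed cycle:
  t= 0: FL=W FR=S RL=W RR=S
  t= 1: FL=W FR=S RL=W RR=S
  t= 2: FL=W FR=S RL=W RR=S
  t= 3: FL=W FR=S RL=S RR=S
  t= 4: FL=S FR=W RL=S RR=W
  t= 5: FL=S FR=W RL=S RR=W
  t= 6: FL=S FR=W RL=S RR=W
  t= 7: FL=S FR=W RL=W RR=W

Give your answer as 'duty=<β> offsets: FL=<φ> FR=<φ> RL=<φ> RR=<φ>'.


duty=4 offsets: FL=4 FR=0 RL=5 RR=0

duty β = stance ticks per leg = 4
FL: stance ticks = 4; W→S at t=4 → φ=4
FR: stance ticks = 4; W→S at t=0 → φ=0
RL: stance ticks = 4; W→S at t=3 → φ=5
RR: stance ticks = 4; W→S at t=0 → φ=0


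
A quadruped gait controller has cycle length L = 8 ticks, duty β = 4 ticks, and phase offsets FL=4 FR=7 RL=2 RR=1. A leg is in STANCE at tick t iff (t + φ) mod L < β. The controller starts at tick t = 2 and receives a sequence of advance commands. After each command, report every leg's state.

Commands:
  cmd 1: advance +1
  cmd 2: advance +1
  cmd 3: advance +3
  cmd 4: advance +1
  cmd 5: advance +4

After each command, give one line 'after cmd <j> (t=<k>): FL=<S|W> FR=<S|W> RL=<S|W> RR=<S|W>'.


start t=2: FL=W FR=S RL=W RR=S
cmd 1: advance +1 → t=3, phase=(7,2,5,4) → FL=W FR=S RL=W RR=W
cmd 2: advance +1 → t=4, phase=(0,3,6,5) → FL=S FR=S RL=W RR=W
cmd 3: advance +3 → t=7, phase=(3,6,1,0) → FL=S FR=W RL=S RR=S
cmd 4: advance +1 → t=8, phase=(4,7,2,1) → FL=W FR=W RL=S RR=S
cmd 5: advance +4 → t=12, phase=(0,3,6,5) → FL=S FR=S RL=W RR=W

after cmd 1 (t=3): FL=W FR=S RL=W RR=W
after cmd 2 (t=4): FL=S FR=S RL=W RR=W
after cmd 3 (t=7): FL=S FR=W RL=S RR=S
after cmd 4 (t=8): FL=W FR=W RL=S RR=S
after cmd 5 (t=12): FL=S FR=S RL=W RR=W


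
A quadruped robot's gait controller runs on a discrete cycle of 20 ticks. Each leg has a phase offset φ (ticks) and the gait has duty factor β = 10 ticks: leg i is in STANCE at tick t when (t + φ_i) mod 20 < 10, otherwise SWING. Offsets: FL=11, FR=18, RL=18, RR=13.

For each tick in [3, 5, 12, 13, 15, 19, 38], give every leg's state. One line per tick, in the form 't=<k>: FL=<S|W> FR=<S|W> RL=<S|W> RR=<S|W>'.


t=3: FL=W FR=S RL=S RR=W
t=5: FL=W FR=S RL=S RR=W
t=12: FL=S FR=W RL=W RR=S
t=13: FL=S FR=W RL=W RR=S
t=15: FL=S FR=W RL=W RR=S
t=19: FL=W FR=W RL=W RR=W
t=38: FL=S FR=W RL=W RR=W

t=3: phase=(14,1,1,16) vs β=10 → FL=W FR=S RL=S RR=W
t=5: phase=(16,3,3,18) vs β=10 → FL=W FR=S RL=S RR=W
t=12: phase=(3,10,10,5) vs β=10 → FL=S FR=W RL=W RR=S
t=13: phase=(4,11,11,6) vs β=10 → FL=S FR=W RL=W RR=S
t=15: phase=(6,13,13,8) vs β=10 → FL=S FR=W RL=W RR=S
t=19: phase=(10,17,17,12) vs β=10 → FL=W FR=W RL=W RR=W
t=38: phase=(9,16,16,11) vs β=10 → FL=S FR=W RL=W RR=W


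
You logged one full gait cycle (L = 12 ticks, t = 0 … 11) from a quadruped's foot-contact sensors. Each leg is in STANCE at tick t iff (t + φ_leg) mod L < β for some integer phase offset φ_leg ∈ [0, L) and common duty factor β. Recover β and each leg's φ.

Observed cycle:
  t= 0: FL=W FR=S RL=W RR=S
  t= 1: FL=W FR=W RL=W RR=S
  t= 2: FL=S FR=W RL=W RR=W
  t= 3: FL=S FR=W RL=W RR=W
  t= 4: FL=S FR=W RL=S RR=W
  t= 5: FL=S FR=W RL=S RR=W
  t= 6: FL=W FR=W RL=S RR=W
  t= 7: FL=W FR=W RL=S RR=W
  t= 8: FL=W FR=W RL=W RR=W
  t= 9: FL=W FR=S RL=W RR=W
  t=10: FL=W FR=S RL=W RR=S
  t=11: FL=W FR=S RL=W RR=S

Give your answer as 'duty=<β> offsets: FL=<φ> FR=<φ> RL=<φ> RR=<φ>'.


duty β = stance ticks per leg = 4
FL: stance ticks = 4; W→S at t=2 → φ=10
FR: stance ticks = 4; W→S at t=9 → φ=3
RL: stance ticks = 4; W→S at t=4 → φ=8
RR: stance ticks = 4; W→S at t=10 → φ=2

duty=4 offsets: FL=10 FR=3 RL=8 RR=2


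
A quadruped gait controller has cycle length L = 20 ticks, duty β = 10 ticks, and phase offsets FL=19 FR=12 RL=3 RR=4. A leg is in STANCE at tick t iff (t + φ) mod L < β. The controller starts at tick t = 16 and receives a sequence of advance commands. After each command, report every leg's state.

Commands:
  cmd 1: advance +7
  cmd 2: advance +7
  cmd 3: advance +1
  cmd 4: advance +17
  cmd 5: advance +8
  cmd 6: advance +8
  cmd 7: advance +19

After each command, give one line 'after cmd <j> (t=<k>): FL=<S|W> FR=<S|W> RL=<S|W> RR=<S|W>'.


start t=16: FL=W FR=S RL=W RR=S
cmd 1: advance +7 → t=23, phase=(2,15,6,7) → FL=S FR=W RL=S RR=S
cmd 2: advance +7 → t=30, phase=(9,2,13,14) → FL=S FR=S RL=W RR=W
cmd 3: advance +1 → t=31, phase=(10,3,14,15) → FL=W FR=S RL=W RR=W
cmd 4: advance +17 → t=48, phase=(7,0,11,12) → FL=S FR=S RL=W RR=W
cmd 5: advance +8 → t=56, phase=(15,8,19,0) → FL=W FR=S RL=W RR=S
cmd 6: advance +8 → t=64, phase=(3,16,7,8) → FL=S FR=W RL=S RR=S
cmd 7: advance +19 → t=83, phase=(2,15,6,7) → FL=S FR=W RL=S RR=S

after cmd 1 (t=23): FL=S FR=W RL=S RR=S
after cmd 2 (t=30): FL=S FR=S RL=W RR=W
after cmd 3 (t=31): FL=W FR=S RL=W RR=W
after cmd 4 (t=48): FL=S FR=S RL=W RR=W
after cmd 5 (t=56): FL=W FR=S RL=W RR=S
after cmd 6 (t=64): FL=S FR=W RL=S RR=S
after cmd 7 (t=83): FL=S FR=W RL=S RR=S


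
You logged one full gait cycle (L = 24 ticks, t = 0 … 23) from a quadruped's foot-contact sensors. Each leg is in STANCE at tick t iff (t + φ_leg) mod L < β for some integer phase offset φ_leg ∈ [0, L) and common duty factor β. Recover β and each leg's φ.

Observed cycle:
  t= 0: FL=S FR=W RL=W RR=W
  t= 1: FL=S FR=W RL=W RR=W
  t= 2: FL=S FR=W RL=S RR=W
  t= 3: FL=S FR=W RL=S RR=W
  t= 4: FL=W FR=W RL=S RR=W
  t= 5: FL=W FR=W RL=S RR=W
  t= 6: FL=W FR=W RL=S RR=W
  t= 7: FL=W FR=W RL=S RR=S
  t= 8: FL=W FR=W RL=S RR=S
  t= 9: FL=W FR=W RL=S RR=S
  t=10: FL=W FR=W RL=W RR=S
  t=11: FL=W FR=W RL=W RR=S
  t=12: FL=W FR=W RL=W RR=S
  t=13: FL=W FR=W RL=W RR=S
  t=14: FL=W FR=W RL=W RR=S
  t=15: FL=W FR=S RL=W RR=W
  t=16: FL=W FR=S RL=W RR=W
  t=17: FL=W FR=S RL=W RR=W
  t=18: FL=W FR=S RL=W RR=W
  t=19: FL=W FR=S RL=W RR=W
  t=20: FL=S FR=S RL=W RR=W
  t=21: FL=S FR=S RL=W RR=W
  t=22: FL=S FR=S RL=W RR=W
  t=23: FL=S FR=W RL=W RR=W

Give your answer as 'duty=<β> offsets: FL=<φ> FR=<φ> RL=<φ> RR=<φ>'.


duty β = stance ticks per leg = 8
FL: stance ticks = 8; W→S at t=20 → φ=4
FR: stance ticks = 8; W→S at t=15 → φ=9
RL: stance ticks = 8; W→S at t=2 → φ=22
RR: stance ticks = 8; W→S at t=7 → φ=17

duty=8 offsets: FL=4 FR=9 RL=22 RR=17


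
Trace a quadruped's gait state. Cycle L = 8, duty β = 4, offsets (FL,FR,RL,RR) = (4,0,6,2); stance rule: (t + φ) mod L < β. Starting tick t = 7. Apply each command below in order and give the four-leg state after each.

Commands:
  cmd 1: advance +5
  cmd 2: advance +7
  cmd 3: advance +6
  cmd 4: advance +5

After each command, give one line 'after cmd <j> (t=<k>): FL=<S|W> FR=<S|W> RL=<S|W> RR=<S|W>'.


start t=7: FL=S FR=W RL=W RR=S
cmd 1: advance +5 → t=12, phase=(0,4,2,6) → FL=S FR=W RL=S RR=W
cmd 2: advance +7 → t=19, phase=(7,3,1,5) → FL=W FR=S RL=S RR=W
cmd 3: advance +6 → t=25, phase=(5,1,7,3) → FL=W FR=S RL=W RR=S
cmd 4: advance +5 → t=30, phase=(2,6,4,0) → FL=S FR=W RL=W RR=S

after cmd 1 (t=12): FL=S FR=W RL=S RR=W
after cmd 2 (t=19): FL=W FR=S RL=S RR=W
after cmd 3 (t=25): FL=W FR=S RL=W RR=S
after cmd 4 (t=30): FL=S FR=W RL=W RR=S


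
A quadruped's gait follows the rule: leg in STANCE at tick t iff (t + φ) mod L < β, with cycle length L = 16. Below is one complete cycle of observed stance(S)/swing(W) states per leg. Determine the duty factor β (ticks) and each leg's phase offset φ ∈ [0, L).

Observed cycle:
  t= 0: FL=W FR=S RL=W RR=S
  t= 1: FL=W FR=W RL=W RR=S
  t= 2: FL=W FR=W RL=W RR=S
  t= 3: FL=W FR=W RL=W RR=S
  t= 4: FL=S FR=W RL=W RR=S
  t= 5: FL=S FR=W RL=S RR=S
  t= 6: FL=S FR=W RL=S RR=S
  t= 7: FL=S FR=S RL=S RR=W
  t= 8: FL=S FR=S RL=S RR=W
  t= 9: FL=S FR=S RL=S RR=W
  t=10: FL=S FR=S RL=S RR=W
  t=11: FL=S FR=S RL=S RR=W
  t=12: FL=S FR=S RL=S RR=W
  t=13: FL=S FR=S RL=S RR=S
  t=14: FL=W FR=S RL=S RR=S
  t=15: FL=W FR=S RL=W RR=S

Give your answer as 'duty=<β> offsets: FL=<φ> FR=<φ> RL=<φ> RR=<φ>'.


duty=10 offsets: FL=12 FR=9 RL=11 RR=3

duty β = stance ticks per leg = 10
FL: stance ticks = 10; W→S at t=4 → φ=12
FR: stance ticks = 10; W→S at t=7 → φ=9
RL: stance ticks = 10; W→S at t=5 → φ=11
RR: stance ticks = 10; W→S at t=13 → φ=3


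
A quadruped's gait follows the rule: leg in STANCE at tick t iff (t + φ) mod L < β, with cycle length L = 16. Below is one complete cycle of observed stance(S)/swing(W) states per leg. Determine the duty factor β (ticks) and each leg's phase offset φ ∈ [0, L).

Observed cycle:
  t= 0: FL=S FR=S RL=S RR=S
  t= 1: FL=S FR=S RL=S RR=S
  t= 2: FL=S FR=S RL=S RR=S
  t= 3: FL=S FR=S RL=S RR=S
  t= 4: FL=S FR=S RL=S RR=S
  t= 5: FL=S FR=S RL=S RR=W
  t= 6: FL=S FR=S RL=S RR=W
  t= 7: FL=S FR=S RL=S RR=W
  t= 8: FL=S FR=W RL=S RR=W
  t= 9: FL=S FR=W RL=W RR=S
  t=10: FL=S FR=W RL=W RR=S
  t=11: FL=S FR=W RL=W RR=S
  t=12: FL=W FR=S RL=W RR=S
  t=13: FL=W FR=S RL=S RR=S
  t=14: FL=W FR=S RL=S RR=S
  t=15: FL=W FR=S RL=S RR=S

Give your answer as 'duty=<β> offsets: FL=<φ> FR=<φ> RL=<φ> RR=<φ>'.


duty β = stance ticks per leg = 12
FL: stance ticks = 12; W→S at t=0 → φ=0
FR: stance ticks = 12; W→S at t=12 → φ=4
RL: stance ticks = 12; W→S at t=13 → φ=3
RR: stance ticks = 12; W→S at t=9 → φ=7

duty=12 offsets: FL=0 FR=4 RL=3 RR=7


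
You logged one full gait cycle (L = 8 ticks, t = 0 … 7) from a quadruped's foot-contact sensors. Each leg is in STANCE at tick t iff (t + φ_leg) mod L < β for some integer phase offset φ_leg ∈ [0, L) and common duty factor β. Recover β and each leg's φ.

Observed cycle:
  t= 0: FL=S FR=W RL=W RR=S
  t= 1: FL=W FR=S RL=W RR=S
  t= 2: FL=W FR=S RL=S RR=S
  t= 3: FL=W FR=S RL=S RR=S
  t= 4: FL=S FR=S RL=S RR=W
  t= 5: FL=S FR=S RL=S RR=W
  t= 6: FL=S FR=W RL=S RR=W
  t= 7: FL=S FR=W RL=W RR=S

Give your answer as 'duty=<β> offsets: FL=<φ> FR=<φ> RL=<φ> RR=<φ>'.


duty=5 offsets: FL=4 FR=7 RL=6 RR=1

duty β = stance ticks per leg = 5
FL: stance ticks = 5; W→S at t=4 → φ=4
FR: stance ticks = 5; W→S at t=1 → φ=7
RL: stance ticks = 5; W→S at t=2 → φ=6
RR: stance ticks = 5; W→S at t=7 → φ=1


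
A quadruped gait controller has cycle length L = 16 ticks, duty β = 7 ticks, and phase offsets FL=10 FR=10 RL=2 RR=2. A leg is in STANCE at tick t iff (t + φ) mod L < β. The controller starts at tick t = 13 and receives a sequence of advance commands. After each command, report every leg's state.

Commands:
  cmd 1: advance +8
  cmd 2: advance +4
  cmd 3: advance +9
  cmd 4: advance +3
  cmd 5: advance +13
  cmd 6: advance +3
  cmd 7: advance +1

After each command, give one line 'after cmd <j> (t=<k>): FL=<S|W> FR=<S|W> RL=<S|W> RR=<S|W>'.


after cmd 1 (t=21): FL=W FR=W RL=W RR=W
after cmd 2 (t=25): FL=S FR=S RL=W RR=W
after cmd 3 (t=34): FL=W FR=W RL=S RR=S
after cmd 4 (t=37): FL=W FR=W RL=W RR=W
after cmd 5 (t=50): FL=W FR=W RL=S RR=S
after cmd 6 (t=53): FL=W FR=W RL=W RR=W
after cmd 7 (t=54): FL=S FR=S RL=W RR=W

start t=13: FL=W FR=W RL=W RR=W
cmd 1: advance +8 → t=21, phase=(15,15,7,7) → FL=W FR=W RL=W RR=W
cmd 2: advance +4 → t=25, phase=(3,3,11,11) → FL=S FR=S RL=W RR=W
cmd 3: advance +9 → t=34, phase=(12,12,4,4) → FL=W FR=W RL=S RR=S
cmd 4: advance +3 → t=37, phase=(15,15,7,7) → FL=W FR=W RL=W RR=W
cmd 5: advance +13 → t=50, phase=(12,12,4,4) → FL=W FR=W RL=S RR=S
cmd 6: advance +3 → t=53, phase=(15,15,7,7) → FL=W FR=W RL=W RR=W
cmd 7: advance +1 → t=54, phase=(0,0,8,8) → FL=S FR=S RL=W RR=W


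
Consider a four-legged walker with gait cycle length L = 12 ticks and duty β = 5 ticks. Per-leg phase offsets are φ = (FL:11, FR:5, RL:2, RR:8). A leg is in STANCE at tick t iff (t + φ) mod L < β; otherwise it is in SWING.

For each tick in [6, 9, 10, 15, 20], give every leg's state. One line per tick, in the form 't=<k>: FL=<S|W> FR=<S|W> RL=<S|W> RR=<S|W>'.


t=6: phase=(5,11,8,2) vs β=5 → FL=W FR=W RL=W RR=S
t=9: phase=(8,2,11,5) vs β=5 → FL=W FR=S RL=W RR=W
t=10: phase=(9,3,0,6) vs β=5 → FL=W FR=S RL=S RR=W
t=15: phase=(2,8,5,11) vs β=5 → FL=S FR=W RL=W RR=W
t=20: phase=(7,1,10,4) vs β=5 → FL=W FR=S RL=W RR=S

t=6: FL=W FR=W RL=W RR=S
t=9: FL=W FR=S RL=W RR=W
t=10: FL=W FR=S RL=S RR=W
t=15: FL=S FR=W RL=W RR=W
t=20: FL=W FR=S RL=W RR=S


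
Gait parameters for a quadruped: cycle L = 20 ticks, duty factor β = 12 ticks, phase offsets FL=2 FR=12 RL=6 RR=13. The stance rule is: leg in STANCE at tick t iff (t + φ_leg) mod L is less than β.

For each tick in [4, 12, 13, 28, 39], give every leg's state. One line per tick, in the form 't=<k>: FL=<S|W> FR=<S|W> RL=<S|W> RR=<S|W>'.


t=4: FL=S FR=W RL=S RR=W
t=12: FL=W FR=S RL=W RR=S
t=13: FL=W FR=S RL=W RR=S
t=28: FL=S FR=S RL=W RR=S
t=39: FL=S FR=S RL=S RR=W

t=4: phase=(6,16,10,17) vs β=12 → FL=S FR=W RL=S RR=W
t=12: phase=(14,4,18,5) vs β=12 → FL=W FR=S RL=W RR=S
t=13: phase=(15,5,19,6) vs β=12 → FL=W FR=S RL=W RR=S
t=28: phase=(10,0,14,1) vs β=12 → FL=S FR=S RL=W RR=S
t=39: phase=(1,11,5,12) vs β=12 → FL=S FR=S RL=S RR=W


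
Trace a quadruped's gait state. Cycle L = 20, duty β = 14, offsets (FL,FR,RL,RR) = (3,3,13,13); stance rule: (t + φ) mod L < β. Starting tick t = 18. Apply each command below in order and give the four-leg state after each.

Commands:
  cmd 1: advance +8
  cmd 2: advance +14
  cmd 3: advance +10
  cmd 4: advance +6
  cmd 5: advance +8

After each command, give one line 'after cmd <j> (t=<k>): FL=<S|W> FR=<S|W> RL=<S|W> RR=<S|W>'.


after cmd 1 (t=26): FL=S FR=S RL=W RR=W
after cmd 2 (t=40): FL=S FR=S RL=S RR=S
after cmd 3 (t=50): FL=S FR=S RL=S RR=S
after cmd 4 (t=56): FL=W FR=W RL=S RR=S
after cmd 5 (t=64): FL=S FR=S RL=W RR=W

start t=18: FL=S FR=S RL=S RR=S
cmd 1: advance +8 → t=26, phase=(9,9,19,19) → FL=S FR=S RL=W RR=W
cmd 2: advance +14 → t=40, phase=(3,3,13,13) → FL=S FR=S RL=S RR=S
cmd 3: advance +10 → t=50, phase=(13,13,3,3) → FL=S FR=S RL=S RR=S
cmd 4: advance +6 → t=56, phase=(19,19,9,9) → FL=W FR=W RL=S RR=S
cmd 5: advance +8 → t=64, phase=(7,7,17,17) → FL=S FR=S RL=W RR=W


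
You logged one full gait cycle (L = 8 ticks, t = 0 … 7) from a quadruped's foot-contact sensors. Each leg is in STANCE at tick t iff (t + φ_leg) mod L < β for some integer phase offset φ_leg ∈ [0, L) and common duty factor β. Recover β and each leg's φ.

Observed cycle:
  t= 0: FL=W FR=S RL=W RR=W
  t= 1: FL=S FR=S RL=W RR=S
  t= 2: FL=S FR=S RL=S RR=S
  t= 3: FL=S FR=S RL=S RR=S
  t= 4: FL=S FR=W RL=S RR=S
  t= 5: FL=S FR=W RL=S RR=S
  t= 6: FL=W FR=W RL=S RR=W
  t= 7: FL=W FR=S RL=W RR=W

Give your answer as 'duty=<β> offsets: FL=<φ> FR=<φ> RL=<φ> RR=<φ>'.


duty=5 offsets: FL=7 FR=1 RL=6 RR=7

duty β = stance ticks per leg = 5
FL: stance ticks = 5; W→S at t=1 → φ=7
FR: stance ticks = 5; W→S at t=7 → φ=1
RL: stance ticks = 5; W→S at t=2 → φ=6
RR: stance ticks = 5; W→S at t=1 → φ=7


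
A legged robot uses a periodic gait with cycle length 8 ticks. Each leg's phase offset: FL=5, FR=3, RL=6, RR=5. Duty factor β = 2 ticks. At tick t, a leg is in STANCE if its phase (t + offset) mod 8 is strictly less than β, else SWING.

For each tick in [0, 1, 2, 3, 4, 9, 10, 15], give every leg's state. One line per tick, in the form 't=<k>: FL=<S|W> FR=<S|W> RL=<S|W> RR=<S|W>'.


t=0: phase=(5,3,6,5) vs β=2 → FL=W FR=W RL=W RR=W
t=1: phase=(6,4,7,6) vs β=2 → FL=W FR=W RL=W RR=W
t=2: phase=(7,5,0,7) vs β=2 → FL=W FR=W RL=S RR=W
t=3: phase=(0,6,1,0) vs β=2 → FL=S FR=W RL=S RR=S
t=4: phase=(1,7,2,1) vs β=2 → FL=S FR=W RL=W RR=S
t=9: phase=(6,4,7,6) vs β=2 → FL=W FR=W RL=W RR=W
t=10: phase=(7,5,0,7) vs β=2 → FL=W FR=W RL=S RR=W
t=15: phase=(4,2,5,4) vs β=2 → FL=W FR=W RL=W RR=W

t=0: FL=W FR=W RL=W RR=W
t=1: FL=W FR=W RL=W RR=W
t=2: FL=W FR=W RL=S RR=W
t=3: FL=S FR=W RL=S RR=S
t=4: FL=S FR=W RL=W RR=S
t=9: FL=W FR=W RL=W RR=W
t=10: FL=W FR=W RL=S RR=W
t=15: FL=W FR=W RL=W RR=W


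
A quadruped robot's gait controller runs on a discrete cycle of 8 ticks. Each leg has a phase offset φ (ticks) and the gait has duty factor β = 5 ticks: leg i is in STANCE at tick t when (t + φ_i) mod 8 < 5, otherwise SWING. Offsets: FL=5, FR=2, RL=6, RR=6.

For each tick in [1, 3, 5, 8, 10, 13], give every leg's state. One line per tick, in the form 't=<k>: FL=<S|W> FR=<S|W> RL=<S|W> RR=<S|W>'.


t=1: phase=(6,3,7,7) vs β=5 → FL=W FR=S RL=W RR=W
t=3: phase=(0,5,1,1) vs β=5 → FL=S FR=W RL=S RR=S
t=5: phase=(2,7,3,3) vs β=5 → FL=S FR=W RL=S RR=S
t=8: phase=(5,2,6,6) vs β=5 → FL=W FR=S RL=W RR=W
t=10: phase=(7,4,0,0) vs β=5 → FL=W FR=S RL=S RR=S
t=13: phase=(2,7,3,3) vs β=5 → FL=S FR=W RL=S RR=S

t=1: FL=W FR=S RL=W RR=W
t=3: FL=S FR=W RL=S RR=S
t=5: FL=S FR=W RL=S RR=S
t=8: FL=W FR=S RL=W RR=W
t=10: FL=W FR=S RL=S RR=S
t=13: FL=S FR=W RL=S RR=S


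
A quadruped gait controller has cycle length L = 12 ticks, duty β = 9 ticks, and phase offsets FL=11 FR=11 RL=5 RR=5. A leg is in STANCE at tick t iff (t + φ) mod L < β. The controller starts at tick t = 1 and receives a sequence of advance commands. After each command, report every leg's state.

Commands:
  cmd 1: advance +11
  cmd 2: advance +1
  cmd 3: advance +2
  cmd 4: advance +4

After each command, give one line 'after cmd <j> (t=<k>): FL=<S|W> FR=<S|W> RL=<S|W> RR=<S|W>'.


after cmd 1 (t=12): FL=W FR=W RL=S RR=S
after cmd 2 (t=13): FL=S FR=S RL=S RR=S
after cmd 3 (t=15): FL=S FR=S RL=S RR=S
after cmd 4 (t=19): FL=S FR=S RL=S RR=S

start t=1: FL=S FR=S RL=S RR=S
cmd 1: advance +11 → t=12, phase=(11,11,5,5) → FL=W FR=W RL=S RR=S
cmd 2: advance +1 → t=13, phase=(0,0,6,6) → FL=S FR=S RL=S RR=S
cmd 3: advance +2 → t=15, phase=(2,2,8,8) → FL=S FR=S RL=S RR=S
cmd 4: advance +4 → t=19, phase=(6,6,0,0) → FL=S FR=S RL=S RR=S


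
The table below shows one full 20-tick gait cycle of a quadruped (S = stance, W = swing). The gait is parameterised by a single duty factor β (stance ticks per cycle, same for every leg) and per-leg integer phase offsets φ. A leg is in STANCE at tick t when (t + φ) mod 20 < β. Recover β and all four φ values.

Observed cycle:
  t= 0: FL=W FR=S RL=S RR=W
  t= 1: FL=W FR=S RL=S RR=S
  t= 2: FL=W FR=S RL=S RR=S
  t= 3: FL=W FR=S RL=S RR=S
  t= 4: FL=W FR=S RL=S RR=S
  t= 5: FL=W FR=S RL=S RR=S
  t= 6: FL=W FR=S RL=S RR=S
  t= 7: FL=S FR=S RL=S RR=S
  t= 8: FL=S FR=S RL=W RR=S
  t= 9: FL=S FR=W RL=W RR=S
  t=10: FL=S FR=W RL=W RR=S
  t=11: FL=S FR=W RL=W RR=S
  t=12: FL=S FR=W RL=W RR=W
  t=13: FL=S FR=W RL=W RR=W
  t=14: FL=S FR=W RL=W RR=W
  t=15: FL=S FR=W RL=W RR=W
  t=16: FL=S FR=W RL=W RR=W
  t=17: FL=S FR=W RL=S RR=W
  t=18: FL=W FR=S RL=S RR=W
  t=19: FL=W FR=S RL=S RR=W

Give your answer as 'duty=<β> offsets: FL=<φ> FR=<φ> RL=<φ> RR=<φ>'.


duty β = stance ticks per leg = 11
FL: stance ticks = 11; W→S at t=7 → φ=13
FR: stance ticks = 11; W→S at t=18 → φ=2
RL: stance ticks = 11; W→S at t=17 → φ=3
RR: stance ticks = 11; W→S at t=1 → φ=19

duty=11 offsets: FL=13 FR=2 RL=3 RR=19


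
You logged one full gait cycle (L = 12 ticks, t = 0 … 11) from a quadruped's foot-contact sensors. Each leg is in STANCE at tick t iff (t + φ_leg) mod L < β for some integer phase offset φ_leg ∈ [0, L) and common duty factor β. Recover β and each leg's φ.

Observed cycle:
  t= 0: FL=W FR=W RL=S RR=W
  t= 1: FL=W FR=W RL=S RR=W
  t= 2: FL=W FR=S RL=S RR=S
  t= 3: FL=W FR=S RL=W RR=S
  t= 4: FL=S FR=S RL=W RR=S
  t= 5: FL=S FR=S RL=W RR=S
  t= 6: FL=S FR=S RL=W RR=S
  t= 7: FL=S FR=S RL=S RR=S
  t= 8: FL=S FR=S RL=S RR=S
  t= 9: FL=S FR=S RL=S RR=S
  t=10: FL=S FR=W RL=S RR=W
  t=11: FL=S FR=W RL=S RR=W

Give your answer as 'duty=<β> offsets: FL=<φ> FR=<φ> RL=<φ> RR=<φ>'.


duty=8 offsets: FL=8 FR=10 RL=5 RR=10

duty β = stance ticks per leg = 8
FL: stance ticks = 8; W→S at t=4 → φ=8
FR: stance ticks = 8; W→S at t=2 → φ=10
RL: stance ticks = 8; W→S at t=7 → φ=5
RR: stance ticks = 8; W→S at t=2 → φ=10


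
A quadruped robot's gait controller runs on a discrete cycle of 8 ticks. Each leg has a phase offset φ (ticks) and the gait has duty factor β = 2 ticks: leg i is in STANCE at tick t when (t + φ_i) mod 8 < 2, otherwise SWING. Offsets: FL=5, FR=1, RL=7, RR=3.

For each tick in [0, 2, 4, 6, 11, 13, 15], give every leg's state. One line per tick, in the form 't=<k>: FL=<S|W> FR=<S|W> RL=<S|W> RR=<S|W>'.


t=0: FL=W FR=S RL=W RR=W
t=2: FL=W FR=W RL=S RR=W
t=4: FL=S FR=W RL=W RR=W
t=6: FL=W FR=W RL=W RR=S
t=11: FL=S FR=W RL=W RR=W
t=13: FL=W FR=W RL=W RR=S
t=15: FL=W FR=S RL=W RR=W

t=0: phase=(5,1,7,3) vs β=2 → FL=W FR=S RL=W RR=W
t=2: phase=(7,3,1,5) vs β=2 → FL=W FR=W RL=S RR=W
t=4: phase=(1,5,3,7) vs β=2 → FL=S FR=W RL=W RR=W
t=6: phase=(3,7,5,1) vs β=2 → FL=W FR=W RL=W RR=S
t=11: phase=(0,4,2,6) vs β=2 → FL=S FR=W RL=W RR=W
t=13: phase=(2,6,4,0) vs β=2 → FL=W FR=W RL=W RR=S
t=15: phase=(4,0,6,2) vs β=2 → FL=W FR=S RL=W RR=W


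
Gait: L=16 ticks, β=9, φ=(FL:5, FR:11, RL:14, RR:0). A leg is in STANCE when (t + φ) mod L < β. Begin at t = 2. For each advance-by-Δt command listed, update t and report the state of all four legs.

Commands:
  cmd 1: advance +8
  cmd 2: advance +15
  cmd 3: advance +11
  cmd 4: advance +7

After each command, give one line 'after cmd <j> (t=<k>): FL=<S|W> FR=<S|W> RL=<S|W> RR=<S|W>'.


after cmd 1 (t=10): FL=W FR=S RL=S RR=W
after cmd 2 (t=25): FL=W FR=S RL=S RR=W
after cmd 3 (t=36): FL=W FR=W RL=S RR=S
after cmd 4 (t=43): FL=S FR=S RL=W RR=W

start t=2: FL=S FR=W RL=S RR=S
cmd 1: advance +8 → t=10, phase=(15,5,8,10) → FL=W FR=S RL=S RR=W
cmd 2: advance +15 → t=25, phase=(14,4,7,9) → FL=W FR=S RL=S RR=W
cmd 3: advance +11 → t=36, phase=(9,15,2,4) → FL=W FR=W RL=S RR=S
cmd 4: advance +7 → t=43, phase=(0,6,9,11) → FL=S FR=S RL=W RR=W


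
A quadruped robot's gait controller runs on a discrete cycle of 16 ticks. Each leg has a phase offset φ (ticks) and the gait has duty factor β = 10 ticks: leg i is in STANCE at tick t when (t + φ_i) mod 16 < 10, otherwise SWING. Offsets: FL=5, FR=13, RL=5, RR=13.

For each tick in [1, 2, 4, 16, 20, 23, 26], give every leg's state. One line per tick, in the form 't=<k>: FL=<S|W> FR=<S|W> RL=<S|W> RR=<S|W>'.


t=1: phase=(6,14,6,14) vs β=10 → FL=S FR=W RL=S RR=W
t=2: phase=(7,15,7,15) vs β=10 → FL=S FR=W RL=S RR=W
t=4: phase=(9,1,9,1) vs β=10 → FL=S FR=S RL=S RR=S
t=16: phase=(5,13,5,13) vs β=10 → FL=S FR=W RL=S RR=W
t=20: phase=(9,1,9,1) vs β=10 → FL=S FR=S RL=S RR=S
t=23: phase=(12,4,12,4) vs β=10 → FL=W FR=S RL=W RR=S
t=26: phase=(15,7,15,7) vs β=10 → FL=W FR=S RL=W RR=S

t=1: FL=S FR=W RL=S RR=W
t=2: FL=S FR=W RL=S RR=W
t=4: FL=S FR=S RL=S RR=S
t=16: FL=S FR=W RL=S RR=W
t=20: FL=S FR=S RL=S RR=S
t=23: FL=W FR=S RL=W RR=S
t=26: FL=W FR=S RL=W RR=S


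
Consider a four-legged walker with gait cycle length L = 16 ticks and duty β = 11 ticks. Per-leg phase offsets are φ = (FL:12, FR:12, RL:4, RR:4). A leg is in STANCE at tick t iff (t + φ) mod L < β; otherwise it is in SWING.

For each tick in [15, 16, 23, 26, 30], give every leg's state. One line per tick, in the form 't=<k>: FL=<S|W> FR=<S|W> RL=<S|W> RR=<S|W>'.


t=15: phase=(11,11,3,3) vs β=11 → FL=W FR=W RL=S RR=S
t=16: phase=(12,12,4,4) vs β=11 → FL=W FR=W RL=S RR=S
t=23: phase=(3,3,11,11) vs β=11 → FL=S FR=S RL=W RR=W
t=26: phase=(6,6,14,14) vs β=11 → FL=S FR=S RL=W RR=W
t=30: phase=(10,10,2,2) vs β=11 → FL=S FR=S RL=S RR=S

t=15: FL=W FR=W RL=S RR=S
t=16: FL=W FR=W RL=S RR=S
t=23: FL=S FR=S RL=W RR=W
t=26: FL=S FR=S RL=W RR=W
t=30: FL=S FR=S RL=S RR=S


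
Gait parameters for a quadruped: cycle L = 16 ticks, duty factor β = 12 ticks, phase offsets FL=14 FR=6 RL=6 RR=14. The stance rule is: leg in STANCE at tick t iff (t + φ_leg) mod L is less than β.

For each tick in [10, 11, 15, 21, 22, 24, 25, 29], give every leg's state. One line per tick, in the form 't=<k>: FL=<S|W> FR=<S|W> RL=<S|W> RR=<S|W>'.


t=10: FL=S FR=S RL=S RR=S
t=11: FL=S FR=S RL=S RR=S
t=15: FL=W FR=S RL=S RR=W
t=21: FL=S FR=S RL=S RR=S
t=22: FL=S FR=W RL=W RR=S
t=24: FL=S FR=W RL=W RR=S
t=25: FL=S FR=W RL=W RR=S
t=29: FL=S FR=S RL=S RR=S

t=10: phase=(8,0,0,8) vs β=12 → FL=S FR=S RL=S RR=S
t=11: phase=(9,1,1,9) vs β=12 → FL=S FR=S RL=S RR=S
t=15: phase=(13,5,5,13) vs β=12 → FL=W FR=S RL=S RR=W
t=21: phase=(3,11,11,3) vs β=12 → FL=S FR=S RL=S RR=S
t=22: phase=(4,12,12,4) vs β=12 → FL=S FR=W RL=W RR=S
t=24: phase=(6,14,14,6) vs β=12 → FL=S FR=W RL=W RR=S
t=25: phase=(7,15,15,7) vs β=12 → FL=S FR=W RL=W RR=S
t=29: phase=(11,3,3,11) vs β=12 → FL=S FR=S RL=S RR=S


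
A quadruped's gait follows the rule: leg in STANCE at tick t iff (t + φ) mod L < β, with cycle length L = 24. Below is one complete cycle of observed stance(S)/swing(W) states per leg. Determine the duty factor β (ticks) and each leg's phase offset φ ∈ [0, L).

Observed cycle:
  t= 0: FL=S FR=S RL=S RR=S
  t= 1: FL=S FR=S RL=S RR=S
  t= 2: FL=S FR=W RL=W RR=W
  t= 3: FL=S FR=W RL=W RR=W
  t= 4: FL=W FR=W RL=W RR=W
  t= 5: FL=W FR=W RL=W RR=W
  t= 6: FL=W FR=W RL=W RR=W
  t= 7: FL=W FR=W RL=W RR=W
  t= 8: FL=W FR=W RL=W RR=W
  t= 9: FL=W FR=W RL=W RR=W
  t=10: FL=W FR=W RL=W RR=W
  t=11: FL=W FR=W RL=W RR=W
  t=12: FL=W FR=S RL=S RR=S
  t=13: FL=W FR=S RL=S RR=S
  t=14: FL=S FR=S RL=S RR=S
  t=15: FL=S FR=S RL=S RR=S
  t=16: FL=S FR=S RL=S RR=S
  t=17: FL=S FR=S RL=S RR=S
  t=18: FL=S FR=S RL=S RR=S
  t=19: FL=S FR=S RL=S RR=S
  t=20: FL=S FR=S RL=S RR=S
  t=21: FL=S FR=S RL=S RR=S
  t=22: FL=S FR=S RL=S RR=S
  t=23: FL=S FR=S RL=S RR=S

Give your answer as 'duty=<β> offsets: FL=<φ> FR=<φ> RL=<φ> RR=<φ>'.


duty β = stance ticks per leg = 14
FL: stance ticks = 14; W→S at t=14 → φ=10
FR: stance ticks = 14; W→S at t=12 → φ=12
RL: stance ticks = 14; W→S at t=12 → φ=12
RR: stance ticks = 14; W→S at t=12 → φ=12

duty=14 offsets: FL=10 FR=12 RL=12 RR=12


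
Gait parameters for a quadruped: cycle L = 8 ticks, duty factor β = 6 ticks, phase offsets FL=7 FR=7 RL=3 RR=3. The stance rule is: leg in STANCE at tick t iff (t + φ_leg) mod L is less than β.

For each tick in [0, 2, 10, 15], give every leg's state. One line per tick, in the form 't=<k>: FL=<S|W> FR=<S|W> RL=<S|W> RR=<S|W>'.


t=0: phase=(7,7,3,3) vs β=6 → FL=W FR=W RL=S RR=S
t=2: phase=(1,1,5,5) vs β=6 → FL=S FR=S RL=S RR=S
t=10: phase=(1,1,5,5) vs β=6 → FL=S FR=S RL=S RR=S
t=15: phase=(6,6,2,2) vs β=6 → FL=W FR=W RL=S RR=S

t=0: FL=W FR=W RL=S RR=S
t=2: FL=S FR=S RL=S RR=S
t=10: FL=S FR=S RL=S RR=S
t=15: FL=W FR=W RL=S RR=S


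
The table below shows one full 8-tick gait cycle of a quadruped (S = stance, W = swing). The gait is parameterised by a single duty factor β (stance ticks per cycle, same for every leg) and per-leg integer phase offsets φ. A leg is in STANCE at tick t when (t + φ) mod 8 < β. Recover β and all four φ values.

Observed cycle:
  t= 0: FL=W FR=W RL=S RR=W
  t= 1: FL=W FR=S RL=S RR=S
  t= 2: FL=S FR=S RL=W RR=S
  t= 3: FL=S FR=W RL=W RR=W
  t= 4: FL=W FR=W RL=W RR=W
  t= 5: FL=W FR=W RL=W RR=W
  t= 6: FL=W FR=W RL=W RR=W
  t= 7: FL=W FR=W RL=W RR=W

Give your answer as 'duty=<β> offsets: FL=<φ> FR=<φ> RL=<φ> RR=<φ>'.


duty=2 offsets: FL=6 FR=7 RL=0 RR=7

duty β = stance ticks per leg = 2
FL: stance ticks = 2; W→S at t=2 → φ=6
FR: stance ticks = 2; W→S at t=1 → φ=7
RL: stance ticks = 2; W→S at t=0 → φ=0
RR: stance ticks = 2; W→S at t=1 → φ=7


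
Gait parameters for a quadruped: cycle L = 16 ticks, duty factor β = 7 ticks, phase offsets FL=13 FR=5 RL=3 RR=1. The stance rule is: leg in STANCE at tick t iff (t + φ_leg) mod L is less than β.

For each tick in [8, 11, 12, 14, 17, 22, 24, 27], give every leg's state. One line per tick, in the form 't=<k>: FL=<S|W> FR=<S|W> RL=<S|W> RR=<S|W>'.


t=8: phase=(5,13,11,9) vs β=7 → FL=S FR=W RL=W RR=W
t=11: phase=(8,0,14,12) vs β=7 → FL=W FR=S RL=W RR=W
t=12: phase=(9,1,15,13) vs β=7 → FL=W FR=S RL=W RR=W
t=14: phase=(11,3,1,15) vs β=7 → FL=W FR=S RL=S RR=W
t=17: phase=(14,6,4,2) vs β=7 → FL=W FR=S RL=S RR=S
t=22: phase=(3,11,9,7) vs β=7 → FL=S FR=W RL=W RR=W
t=24: phase=(5,13,11,9) vs β=7 → FL=S FR=W RL=W RR=W
t=27: phase=(8,0,14,12) vs β=7 → FL=W FR=S RL=W RR=W

t=8: FL=S FR=W RL=W RR=W
t=11: FL=W FR=S RL=W RR=W
t=12: FL=W FR=S RL=W RR=W
t=14: FL=W FR=S RL=S RR=W
t=17: FL=W FR=S RL=S RR=S
t=22: FL=S FR=W RL=W RR=W
t=24: FL=S FR=W RL=W RR=W
t=27: FL=W FR=S RL=W RR=W


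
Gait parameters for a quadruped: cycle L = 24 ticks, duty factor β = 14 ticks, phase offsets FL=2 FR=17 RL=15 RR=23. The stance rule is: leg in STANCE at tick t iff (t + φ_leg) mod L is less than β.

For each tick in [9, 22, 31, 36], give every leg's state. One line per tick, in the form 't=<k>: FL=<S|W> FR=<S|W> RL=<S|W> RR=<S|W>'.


t=9: phase=(11,2,0,8) vs β=14 → FL=S FR=S RL=S RR=S
t=22: phase=(0,15,13,21) vs β=14 → FL=S FR=W RL=S RR=W
t=31: phase=(9,0,22,6) vs β=14 → FL=S FR=S RL=W RR=S
t=36: phase=(14,5,3,11) vs β=14 → FL=W FR=S RL=S RR=S

t=9: FL=S FR=S RL=S RR=S
t=22: FL=S FR=W RL=S RR=W
t=31: FL=S FR=S RL=W RR=S
t=36: FL=W FR=S RL=S RR=S


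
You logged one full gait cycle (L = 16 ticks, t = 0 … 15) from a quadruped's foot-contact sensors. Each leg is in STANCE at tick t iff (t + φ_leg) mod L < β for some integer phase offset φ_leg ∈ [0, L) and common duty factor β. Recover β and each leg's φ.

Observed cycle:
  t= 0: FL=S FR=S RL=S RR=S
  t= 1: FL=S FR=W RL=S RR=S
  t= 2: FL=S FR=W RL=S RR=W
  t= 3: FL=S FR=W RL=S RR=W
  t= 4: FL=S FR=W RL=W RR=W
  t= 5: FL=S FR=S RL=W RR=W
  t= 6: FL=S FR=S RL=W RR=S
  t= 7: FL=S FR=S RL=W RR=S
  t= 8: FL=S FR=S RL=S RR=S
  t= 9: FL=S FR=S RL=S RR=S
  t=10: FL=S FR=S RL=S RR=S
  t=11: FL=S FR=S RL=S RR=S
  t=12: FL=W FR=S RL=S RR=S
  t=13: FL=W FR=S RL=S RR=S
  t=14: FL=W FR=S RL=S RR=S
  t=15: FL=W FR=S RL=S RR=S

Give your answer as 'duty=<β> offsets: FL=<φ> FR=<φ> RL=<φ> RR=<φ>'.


duty β = stance ticks per leg = 12
FL: stance ticks = 12; W→S at t=0 → φ=0
FR: stance ticks = 12; W→S at t=5 → φ=11
RL: stance ticks = 12; W→S at t=8 → φ=8
RR: stance ticks = 12; W→S at t=6 → φ=10

duty=12 offsets: FL=0 FR=11 RL=8 RR=10


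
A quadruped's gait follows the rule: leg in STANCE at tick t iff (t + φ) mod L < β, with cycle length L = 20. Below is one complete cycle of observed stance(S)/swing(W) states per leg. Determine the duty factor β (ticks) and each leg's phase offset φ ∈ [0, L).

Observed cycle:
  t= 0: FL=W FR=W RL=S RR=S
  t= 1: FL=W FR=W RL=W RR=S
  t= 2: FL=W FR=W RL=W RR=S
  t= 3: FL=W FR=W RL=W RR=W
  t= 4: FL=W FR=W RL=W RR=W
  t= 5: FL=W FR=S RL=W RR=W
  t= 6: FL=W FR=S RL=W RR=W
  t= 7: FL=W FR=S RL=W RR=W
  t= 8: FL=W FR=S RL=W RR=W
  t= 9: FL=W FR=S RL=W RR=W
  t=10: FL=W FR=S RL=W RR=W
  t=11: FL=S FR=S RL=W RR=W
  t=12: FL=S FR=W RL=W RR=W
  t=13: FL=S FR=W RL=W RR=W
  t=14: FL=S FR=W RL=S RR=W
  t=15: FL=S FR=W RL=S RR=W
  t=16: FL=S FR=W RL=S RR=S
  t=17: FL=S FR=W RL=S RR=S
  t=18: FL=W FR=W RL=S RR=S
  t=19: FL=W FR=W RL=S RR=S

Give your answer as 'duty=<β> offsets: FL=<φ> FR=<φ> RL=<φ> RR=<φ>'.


duty=7 offsets: FL=9 FR=15 RL=6 RR=4

duty β = stance ticks per leg = 7
FL: stance ticks = 7; W→S at t=11 → φ=9
FR: stance ticks = 7; W→S at t=5 → φ=15
RL: stance ticks = 7; W→S at t=14 → φ=6
RR: stance ticks = 7; W→S at t=16 → φ=4


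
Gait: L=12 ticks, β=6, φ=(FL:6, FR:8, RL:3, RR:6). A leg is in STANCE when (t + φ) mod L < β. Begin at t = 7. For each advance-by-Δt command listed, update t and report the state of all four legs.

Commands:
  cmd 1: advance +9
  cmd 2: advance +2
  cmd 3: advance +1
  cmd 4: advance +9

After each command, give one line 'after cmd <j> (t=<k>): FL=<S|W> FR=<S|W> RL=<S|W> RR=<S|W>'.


start t=7: FL=S FR=S RL=W RR=S
cmd 1: advance +9 → t=16, phase=(10,0,7,10) → FL=W FR=S RL=W RR=W
cmd 2: advance +2 → t=18, phase=(0,2,9,0) → FL=S FR=S RL=W RR=S
cmd 3: advance +1 → t=19, phase=(1,3,10,1) → FL=S FR=S RL=W RR=S
cmd 4: advance +9 → t=28, phase=(10,0,7,10) → FL=W FR=S RL=W RR=W

after cmd 1 (t=16): FL=W FR=S RL=W RR=W
after cmd 2 (t=18): FL=S FR=S RL=W RR=S
after cmd 3 (t=19): FL=S FR=S RL=W RR=S
after cmd 4 (t=28): FL=W FR=S RL=W RR=W


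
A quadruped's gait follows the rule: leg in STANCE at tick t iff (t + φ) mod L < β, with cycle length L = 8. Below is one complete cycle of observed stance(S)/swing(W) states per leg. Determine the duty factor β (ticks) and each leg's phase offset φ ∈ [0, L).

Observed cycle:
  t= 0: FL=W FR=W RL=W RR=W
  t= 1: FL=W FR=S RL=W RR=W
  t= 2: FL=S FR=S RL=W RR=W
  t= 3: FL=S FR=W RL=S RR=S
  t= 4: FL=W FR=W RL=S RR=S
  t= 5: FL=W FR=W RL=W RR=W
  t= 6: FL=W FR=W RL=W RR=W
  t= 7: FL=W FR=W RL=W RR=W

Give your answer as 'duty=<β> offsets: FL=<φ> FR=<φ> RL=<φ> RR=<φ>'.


duty=2 offsets: FL=6 FR=7 RL=5 RR=5

duty β = stance ticks per leg = 2
FL: stance ticks = 2; W→S at t=2 → φ=6
FR: stance ticks = 2; W→S at t=1 → φ=7
RL: stance ticks = 2; W→S at t=3 → φ=5
RR: stance ticks = 2; W→S at t=3 → φ=5


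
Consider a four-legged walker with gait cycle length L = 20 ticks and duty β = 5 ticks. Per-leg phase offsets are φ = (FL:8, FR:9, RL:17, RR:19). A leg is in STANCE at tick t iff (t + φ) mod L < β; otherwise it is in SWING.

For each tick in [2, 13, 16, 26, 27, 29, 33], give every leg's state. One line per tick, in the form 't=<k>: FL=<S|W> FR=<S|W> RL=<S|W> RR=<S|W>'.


t=2: FL=W FR=W RL=W RR=S
t=13: FL=S FR=S RL=W RR=W
t=16: FL=S FR=W RL=W RR=W
t=26: FL=W FR=W RL=S RR=W
t=27: FL=W FR=W RL=S RR=W
t=29: FL=W FR=W RL=W RR=W
t=33: FL=S FR=S RL=W RR=W

t=2: phase=(10,11,19,1) vs β=5 → FL=W FR=W RL=W RR=S
t=13: phase=(1,2,10,12) vs β=5 → FL=S FR=S RL=W RR=W
t=16: phase=(4,5,13,15) vs β=5 → FL=S FR=W RL=W RR=W
t=26: phase=(14,15,3,5) vs β=5 → FL=W FR=W RL=S RR=W
t=27: phase=(15,16,4,6) vs β=5 → FL=W FR=W RL=S RR=W
t=29: phase=(17,18,6,8) vs β=5 → FL=W FR=W RL=W RR=W
t=33: phase=(1,2,10,12) vs β=5 → FL=S FR=S RL=W RR=W


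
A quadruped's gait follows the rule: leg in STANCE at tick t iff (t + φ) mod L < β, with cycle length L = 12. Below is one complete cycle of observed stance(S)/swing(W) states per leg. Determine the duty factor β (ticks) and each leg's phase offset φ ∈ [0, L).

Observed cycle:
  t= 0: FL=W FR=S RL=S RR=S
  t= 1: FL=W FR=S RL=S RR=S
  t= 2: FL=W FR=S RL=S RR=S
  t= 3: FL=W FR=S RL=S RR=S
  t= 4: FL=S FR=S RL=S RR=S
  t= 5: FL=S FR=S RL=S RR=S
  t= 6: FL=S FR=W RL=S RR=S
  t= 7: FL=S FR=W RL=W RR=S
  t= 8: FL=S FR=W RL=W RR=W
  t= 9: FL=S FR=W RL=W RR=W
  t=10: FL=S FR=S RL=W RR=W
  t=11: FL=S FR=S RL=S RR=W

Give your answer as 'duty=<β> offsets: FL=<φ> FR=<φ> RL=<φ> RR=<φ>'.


duty=8 offsets: FL=8 FR=2 RL=1 RR=0

duty β = stance ticks per leg = 8
FL: stance ticks = 8; W→S at t=4 → φ=8
FR: stance ticks = 8; W→S at t=10 → φ=2
RL: stance ticks = 8; W→S at t=11 → φ=1
RR: stance ticks = 8; W→S at t=0 → φ=0


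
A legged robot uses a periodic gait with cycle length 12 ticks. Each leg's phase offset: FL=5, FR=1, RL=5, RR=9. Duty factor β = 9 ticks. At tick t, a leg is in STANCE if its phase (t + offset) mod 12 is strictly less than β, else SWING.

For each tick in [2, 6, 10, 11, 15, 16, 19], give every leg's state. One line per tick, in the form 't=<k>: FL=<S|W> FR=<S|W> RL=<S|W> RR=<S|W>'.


t=2: FL=S FR=S RL=S RR=W
t=6: FL=W FR=S RL=W RR=S
t=10: FL=S FR=W RL=S RR=S
t=11: FL=S FR=S RL=S RR=S
t=15: FL=S FR=S RL=S RR=S
t=16: FL=W FR=S RL=W RR=S
t=19: FL=S FR=S RL=S RR=S

t=2: phase=(7,3,7,11) vs β=9 → FL=S FR=S RL=S RR=W
t=6: phase=(11,7,11,3) vs β=9 → FL=W FR=S RL=W RR=S
t=10: phase=(3,11,3,7) vs β=9 → FL=S FR=W RL=S RR=S
t=11: phase=(4,0,4,8) vs β=9 → FL=S FR=S RL=S RR=S
t=15: phase=(8,4,8,0) vs β=9 → FL=S FR=S RL=S RR=S
t=16: phase=(9,5,9,1) vs β=9 → FL=W FR=S RL=W RR=S
t=19: phase=(0,8,0,4) vs β=9 → FL=S FR=S RL=S RR=S


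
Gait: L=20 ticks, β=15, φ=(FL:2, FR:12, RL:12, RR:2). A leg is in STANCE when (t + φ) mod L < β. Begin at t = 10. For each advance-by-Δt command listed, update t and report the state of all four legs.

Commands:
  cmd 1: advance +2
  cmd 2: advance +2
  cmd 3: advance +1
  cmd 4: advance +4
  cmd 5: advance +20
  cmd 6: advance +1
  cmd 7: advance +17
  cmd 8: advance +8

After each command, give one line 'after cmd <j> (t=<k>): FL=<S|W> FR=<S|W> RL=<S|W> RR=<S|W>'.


after cmd 1 (t=12): FL=S FR=S RL=S RR=S
after cmd 2 (t=14): FL=W FR=S RL=S RR=W
after cmd 3 (t=15): FL=W FR=S RL=S RR=W
after cmd 4 (t=19): FL=S FR=S RL=S RR=S
after cmd 5 (t=39): FL=S FR=S RL=S RR=S
after cmd 6 (t=40): FL=S FR=S RL=S RR=S
after cmd 7 (t=57): FL=W FR=S RL=S RR=W
after cmd 8 (t=65): FL=S FR=W RL=W RR=S

start t=10: FL=S FR=S RL=S RR=S
cmd 1: advance +2 → t=12, phase=(14,4,4,14) → FL=S FR=S RL=S RR=S
cmd 2: advance +2 → t=14, phase=(16,6,6,16) → FL=W FR=S RL=S RR=W
cmd 3: advance +1 → t=15, phase=(17,7,7,17) → FL=W FR=S RL=S RR=W
cmd 4: advance +4 → t=19, phase=(1,11,11,1) → FL=S FR=S RL=S RR=S
cmd 5: advance +20 → t=39, phase=(1,11,11,1) → FL=S FR=S RL=S RR=S
cmd 6: advance +1 → t=40, phase=(2,12,12,2) → FL=S FR=S RL=S RR=S
cmd 7: advance +17 → t=57, phase=(19,9,9,19) → FL=W FR=S RL=S RR=W
cmd 8: advance +8 → t=65, phase=(7,17,17,7) → FL=S FR=W RL=W RR=S


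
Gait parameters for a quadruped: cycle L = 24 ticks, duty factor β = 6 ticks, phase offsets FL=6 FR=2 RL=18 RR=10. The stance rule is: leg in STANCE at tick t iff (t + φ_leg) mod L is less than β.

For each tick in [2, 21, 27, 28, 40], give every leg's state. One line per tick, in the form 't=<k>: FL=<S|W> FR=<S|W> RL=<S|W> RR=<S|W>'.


t=2: FL=W FR=S RL=W RR=W
t=21: FL=S FR=W RL=W RR=W
t=27: FL=W FR=S RL=W RR=W
t=28: FL=W FR=W RL=W RR=W
t=40: FL=W FR=W RL=W RR=S

t=2: phase=(8,4,20,12) vs β=6 → FL=W FR=S RL=W RR=W
t=21: phase=(3,23,15,7) vs β=6 → FL=S FR=W RL=W RR=W
t=27: phase=(9,5,21,13) vs β=6 → FL=W FR=S RL=W RR=W
t=28: phase=(10,6,22,14) vs β=6 → FL=W FR=W RL=W RR=W
t=40: phase=(22,18,10,2) vs β=6 → FL=W FR=W RL=W RR=S


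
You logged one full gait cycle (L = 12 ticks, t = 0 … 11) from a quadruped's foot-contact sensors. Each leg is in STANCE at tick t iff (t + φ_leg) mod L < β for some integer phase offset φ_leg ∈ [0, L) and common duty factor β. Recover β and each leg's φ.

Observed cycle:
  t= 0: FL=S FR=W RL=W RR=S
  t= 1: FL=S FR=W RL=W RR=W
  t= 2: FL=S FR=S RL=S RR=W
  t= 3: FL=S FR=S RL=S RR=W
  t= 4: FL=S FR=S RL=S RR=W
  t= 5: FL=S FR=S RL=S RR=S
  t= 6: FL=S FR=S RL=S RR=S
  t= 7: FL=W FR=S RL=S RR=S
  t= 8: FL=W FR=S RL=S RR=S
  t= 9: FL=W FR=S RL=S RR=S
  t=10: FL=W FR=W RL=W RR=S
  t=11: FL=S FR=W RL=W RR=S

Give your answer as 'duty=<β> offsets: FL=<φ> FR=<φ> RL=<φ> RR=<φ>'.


duty=8 offsets: FL=1 FR=10 RL=10 RR=7

duty β = stance ticks per leg = 8
FL: stance ticks = 8; W→S at t=11 → φ=1
FR: stance ticks = 8; W→S at t=2 → φ=10
RL: stance ticks = 8; W→S at t=2 → φ=10
RR: stance ticks = 8; W→S at t=5 → φ=7


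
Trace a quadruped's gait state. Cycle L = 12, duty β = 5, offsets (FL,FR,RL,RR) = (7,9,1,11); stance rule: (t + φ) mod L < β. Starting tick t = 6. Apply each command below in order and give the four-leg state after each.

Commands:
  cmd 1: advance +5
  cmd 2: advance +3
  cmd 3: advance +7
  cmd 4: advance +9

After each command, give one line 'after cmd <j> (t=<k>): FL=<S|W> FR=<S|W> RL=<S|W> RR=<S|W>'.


after cmd 1 (t=11): FL=W FR=W RL=S RR=W
after cmd 2 (t=14): FL=W FR=W RL=S RR=S
after cmd 3 (t=21): FL=S FR=W RL=W RR=W
after cmd 4 (t=30): FL=S FR=S RL=W RR=W

start t=6: FL=S FR=S RL=W RR=W
cmd 1: advance +5 → t=11, phase=(6,8,0,10) → FL=W FR=W RL=S RR=W
cmd 2: advance +3 → t=14, phase=(9,11,3,1) → FL=W FR=W RL=S RR=S
cmd 3: advance +7 → t=21, phase=(4,6,10,8) → FL=S FR=W RL=W RR=W
cmd 4: advance +9 → t=30, phase=(1,3,7,5) → FL=S FR=S RL=W RR=W


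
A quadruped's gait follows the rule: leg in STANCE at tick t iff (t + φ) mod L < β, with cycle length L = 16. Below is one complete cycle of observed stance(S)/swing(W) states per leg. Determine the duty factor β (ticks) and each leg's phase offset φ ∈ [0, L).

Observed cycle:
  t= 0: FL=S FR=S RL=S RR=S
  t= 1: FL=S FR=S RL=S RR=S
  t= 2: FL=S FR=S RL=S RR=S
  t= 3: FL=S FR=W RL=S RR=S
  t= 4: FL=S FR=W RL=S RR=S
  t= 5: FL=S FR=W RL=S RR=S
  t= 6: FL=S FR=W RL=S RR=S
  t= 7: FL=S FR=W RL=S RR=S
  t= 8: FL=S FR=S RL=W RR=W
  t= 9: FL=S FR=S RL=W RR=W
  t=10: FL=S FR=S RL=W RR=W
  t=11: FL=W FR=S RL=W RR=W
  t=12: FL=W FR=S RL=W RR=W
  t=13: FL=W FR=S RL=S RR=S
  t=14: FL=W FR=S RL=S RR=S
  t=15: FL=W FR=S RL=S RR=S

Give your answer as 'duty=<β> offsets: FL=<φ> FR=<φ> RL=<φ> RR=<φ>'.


duty=11 offsets: FL=0 FR=8 RL=3 RR=3

duty β = stance ticks per leg = 11
FL: stance ticks = 11; W→S at t=0 → φ=0
FR: stance ticks = 11; W→S at t=8 → φ=8
RL: stance ticks = 11; W→S at t=13 → φ=3
RR: stance ticks = 11; W→S at t=13 → φ=3
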